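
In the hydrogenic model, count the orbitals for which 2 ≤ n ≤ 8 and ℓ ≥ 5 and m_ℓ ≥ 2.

28

Per-shell orbital counts meeting the constraint:
n=6 → 4; n=7 → 9; n=8 → 15.
Total orbitals: 4 + 9 + 15 = 28.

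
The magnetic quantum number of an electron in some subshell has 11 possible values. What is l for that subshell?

m_l ranges over 2l+1 integers, so 2l+1 = 11 ⇒ l = 5.

l = 5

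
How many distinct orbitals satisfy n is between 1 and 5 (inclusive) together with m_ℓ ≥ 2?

10

Go shell by shell, enumerating (ℓ, m_ℓ) with m_ℓ ≥ 2:
n=3 → 1; n=4 → 3; n=5 → 6.
Total orbitals: 1 + 3 + 6 = 10.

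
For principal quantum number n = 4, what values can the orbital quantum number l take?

0, 1, 2, 3

l is an integer with 0 ≤ l ≤ n−1, so for n = 4: l = 0, 1, 2, 3.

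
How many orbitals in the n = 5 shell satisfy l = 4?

9

For n = 5, l ranges over 0 … 4.
Per l-value: l=4 → 9.
Total orbitals: 9.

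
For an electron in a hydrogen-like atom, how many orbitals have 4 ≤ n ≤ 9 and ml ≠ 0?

Treat each shell separately and count matching orbitals:
n=4 → 12; n=5 → 20; n=6 → 30; n=7 → 42; n=8 → 56; n=9 → 72.
Total orbitals: 12 + 20 + 30 + 42 + 56 + 72 = 232.

232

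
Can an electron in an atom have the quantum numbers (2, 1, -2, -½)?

The magnetic quantum number must satisfy −l ≤ ml ≤ l. With l = 1, ml can only be -1, 0, 1, so ml = -2 is forbidden.

Not allowed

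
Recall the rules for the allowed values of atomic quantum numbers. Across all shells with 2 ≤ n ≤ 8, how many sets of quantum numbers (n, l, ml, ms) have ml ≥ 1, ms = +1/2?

84

Count contributing orbitals for each principal shell:
n=2 → 1; n=3 → 3; n=4 → 6; n=5 → 10; n=6 → 15; n=7 → 21; n=8 → 28.
Orbitals: 1 + 3 + 6 + 10 + 15 + 21 + 28 = 84. With ms fixed to +1/2 there is one state per orbital, so 84 states.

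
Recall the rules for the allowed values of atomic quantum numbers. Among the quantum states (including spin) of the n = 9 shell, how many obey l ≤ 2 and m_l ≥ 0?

The n = 9 shell has l = 0 through 8; check each.
Contributions: l=0 → 1; l=1 → 2; l=2 → 3.
Orbitals: 1 + 2 + 3 = 6. Each orbital carries two spin states, so 6 × 2 = 12 states.

12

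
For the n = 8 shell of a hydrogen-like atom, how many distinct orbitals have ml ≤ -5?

6

Go through l = 0, …, 7 (the values permitted for n = 8).
The (l, ml) pairs meeting ml ≤ -5 give: l=5 → 1; l=6 → 2; l=7 → 3.
Total orbitals: 1 + 2 + 3 = 6.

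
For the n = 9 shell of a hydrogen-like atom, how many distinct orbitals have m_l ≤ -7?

For n = 9, l ranges over 0 … 8.
Contributions: l=7 → 1; l=8 → 2.
Total orbitals: 1 + 2 = 3.

3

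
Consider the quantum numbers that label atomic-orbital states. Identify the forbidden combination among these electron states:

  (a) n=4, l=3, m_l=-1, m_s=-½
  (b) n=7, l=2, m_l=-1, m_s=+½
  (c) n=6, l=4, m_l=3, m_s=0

(c)

(c) has m_s = 0, but an electron's spin must be ±1/2.
The remaining sets (a), (b) satisfy all four rules.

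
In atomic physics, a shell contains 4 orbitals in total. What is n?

n = 2

n² = 4 ⇒ n = 2.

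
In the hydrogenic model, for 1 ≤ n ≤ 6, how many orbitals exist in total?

Total orbitals = 1² + 2² + 3² + 4² + 5² + 6² = 91.

91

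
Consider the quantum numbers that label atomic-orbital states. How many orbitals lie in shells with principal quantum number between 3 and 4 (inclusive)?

Shell n has n² orbitals: 3²=9 + 4²=16 = 25 orbitals.

25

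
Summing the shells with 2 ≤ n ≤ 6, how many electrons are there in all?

180

Shell n has n² orbitals: 2²=4 + 3²=9 + 4²=16 + 5²=25 + 6²=36 = 90 orbitals.
Two spin states per orbital: 2 × 90 = 180 electrons.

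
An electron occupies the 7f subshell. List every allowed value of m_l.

-3, -2, -1, 0, 1, 2, 3

The 7f subshell has l = 3, and m_l takes every integer from −l to +l. With l = 3 that gives the 7 values -3, -2, -1, 0, 1, 2, 3.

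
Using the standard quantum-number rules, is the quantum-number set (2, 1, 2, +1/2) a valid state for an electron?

The magnetic quantum number must satisfy −l ≤ ml ≤ l. With l = 1, ml can only be -1, 0, 1, so ml = 2 is forbidden.

No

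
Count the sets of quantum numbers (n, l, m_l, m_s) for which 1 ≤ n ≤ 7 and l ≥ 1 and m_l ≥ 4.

20

For each n in the range, tally the orbitals obeying l ≥ 1 and m_l ≥ 4:
n=5 → 1; n=6 → 3; n=7 → 6.
Orbitals: 1 + 3 + 6 = 10. Including both spin states (m_s = ±1/2) gives 2 × 10 = 20 states.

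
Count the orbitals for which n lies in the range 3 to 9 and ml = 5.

Work shell by shell — for each n, count the (l, ml) pairs that satisfy ml = 5:
n=6 → 1; n=7 → 2; n=8 → 3; n=9 → 4.
Total orbitals: 1 + 2 + 3 + 4 = 10.

10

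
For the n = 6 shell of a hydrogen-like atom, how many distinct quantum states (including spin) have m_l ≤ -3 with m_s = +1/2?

The (l, m_l) pairs meeting m_l ≤ -3 give: l=3 → 1; l=4 → 2; l=5 → 3.
Orbitals: 1 + 2 + 3 = 6. With m_s fixed to a single value there is one state per orbital, giving 6 states.

6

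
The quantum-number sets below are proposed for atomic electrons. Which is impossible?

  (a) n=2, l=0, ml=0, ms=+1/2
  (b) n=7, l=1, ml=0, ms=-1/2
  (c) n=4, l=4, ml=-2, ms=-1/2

(c) has l = 4 ≥ n = 4, violating 0 ≤ l ≤ n−1.
The remaining sets (a), (b) satisfy all four rules.

(c)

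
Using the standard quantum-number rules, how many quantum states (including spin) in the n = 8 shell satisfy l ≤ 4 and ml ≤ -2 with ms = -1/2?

Contributions: l=2 → 1; l=3 → 2; l=4 → 3.
Orbitals: 1 + 2 + 3 = 6. With ms fixed to a single value there is one state per orbital, giving 6 states.

6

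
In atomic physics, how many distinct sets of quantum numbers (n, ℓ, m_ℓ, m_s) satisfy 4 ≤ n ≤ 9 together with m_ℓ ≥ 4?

Treat each shell separately and count matching orbitals:
n=5 → 1; n=6 → 3; n=7 → 6; n=8 → 10; n=9 → 15.
Orbitals: 1 + 3 + 6 + 10 + 15 = 35. Including both spin states (m_s = ±1/2) gives 2 × 35 = 70 states.

70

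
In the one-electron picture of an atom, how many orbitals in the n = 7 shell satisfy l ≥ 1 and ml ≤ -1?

The n = 7 shell has l = 0 through 6; check each.
Orbitals with l ≥ 1 and ml ≤ -1, by l: l=1 → 1; l=2 → 2; l=3 → 3; l=4 → 4; l=5 → 5; l=6 → 6.
Total orbitals: 1 + 2 + 3 + 4 + 5 + 6 = 21.

21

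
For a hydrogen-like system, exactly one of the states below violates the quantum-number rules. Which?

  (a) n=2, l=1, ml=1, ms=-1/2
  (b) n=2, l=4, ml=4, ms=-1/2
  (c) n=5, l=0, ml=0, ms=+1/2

(b) has l = 4 ≥ n = 2, violating 0 ≤ l ≤ n−1.
The remaining sets (a), (c) satisfy all four rules.

(b)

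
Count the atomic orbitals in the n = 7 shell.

49

The n = 7 shell contains n² = 7² = 49 orbitals.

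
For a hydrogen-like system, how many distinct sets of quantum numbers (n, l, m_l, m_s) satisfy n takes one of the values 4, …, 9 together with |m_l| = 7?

12

Treat each shell separately and count matching orbitals:
n=8 → 2; n=9 → 4.
Orbitals: 2 + 4 = 6. Including both spin states (m_s = ±1/2) gives 2 × 6 = 12 states.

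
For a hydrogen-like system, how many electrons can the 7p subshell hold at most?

6

A subshell with l = 1 has 2l+1 = 3 orbitals, each holding 2 electrons (spin ±1/2), so 3 × 2 = 6.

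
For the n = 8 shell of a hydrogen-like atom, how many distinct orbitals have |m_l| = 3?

For n = 8, l ranges over 0 … 7.
The (l, m_l) pairs meeting |m_l| = 3 give: l=3 → 2; l=4 → 2; l=5 → 2; l=6 → 2; l=7 → 2.
Total orbitals: 2 + 2 + 2 + 2 + 2 = 10.

10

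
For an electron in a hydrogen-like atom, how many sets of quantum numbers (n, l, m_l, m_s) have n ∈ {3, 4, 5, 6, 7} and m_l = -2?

Count contributing orbitals for each principal shell:
n=3 → 1; n=4 → 2; n=5 → 3; n=6 → 4; n=7 → 5.
Orbitals: 1 + 2 + 3 + 4 + 5 = 15. Including both spin states (m_s = ±1/2) gives 2 × 15 = 30 states.

30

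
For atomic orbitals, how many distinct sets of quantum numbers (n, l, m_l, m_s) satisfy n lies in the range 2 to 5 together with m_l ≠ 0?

80

Go shell by shell, enumerating (l, m_l) with m_l ≠ 0:
n=2 → 2; n=3 → 6; n=4 → 12; n=5 → 20.
Orbitals: 2 + 6 + 12 + 20 = 40. Including both spin states (m_s = ±1/2) gives 2 × 40 = 80 states.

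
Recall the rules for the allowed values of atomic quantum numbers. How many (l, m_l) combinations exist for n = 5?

25

The n = 5 shell contains n² = 5² = 25 orbitals.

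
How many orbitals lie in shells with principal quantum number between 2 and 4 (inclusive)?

29

Shell n has n² orbitals: 2²=4 + 3²=9 + 4²=16 = 29 orbitals.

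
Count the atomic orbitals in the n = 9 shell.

81

The n = 9 shell contains n² = 9² = 81 orbitals.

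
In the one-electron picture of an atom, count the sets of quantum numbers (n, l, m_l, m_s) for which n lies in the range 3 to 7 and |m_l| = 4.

For each n in the range, tally the orbitals obeying |m_l| = 4:
n=5 → 2; n=6 → 4; n=7 → 6.
Orbitals: 2 + 4 + 6 = 12. Including both spin states (m_s = ±1/2) gives 2 × 12 = 24 states.

24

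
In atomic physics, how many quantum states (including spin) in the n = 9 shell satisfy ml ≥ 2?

56

The n = 9 shell has l = 0 through 8; check each.
Contributions: l=2 → 1; l=3 → 2; l=4 → 3; l=5 → 4; l=6 → 5; l=7 → 6; l=8 → 7.
Orbitals: 1 + 2 + 3 + 4 + 5 + 6 + 7 = 28. Each orbital carries two spin states, so 28 × 2 = 56 states.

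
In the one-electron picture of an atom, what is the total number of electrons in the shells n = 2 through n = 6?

Shell n has n² orbitals: 2²=4 + 3²=9 + 4²=16 + 5²=25 + 6²=36 = 90 orbitals.
Two spin states per orbital: 2 × 90 = 180 electrons.

180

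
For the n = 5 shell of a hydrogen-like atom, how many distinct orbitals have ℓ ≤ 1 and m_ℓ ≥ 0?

3

Contributions: ℓ=0 → 1; ℓ=1 → 2.
Total orbitals: 1 + 2 = 3.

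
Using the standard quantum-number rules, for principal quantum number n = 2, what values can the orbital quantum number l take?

0, 1

l is an integer with 0 ≤ l ≤ n−1, so for n = 2: l = 0, 1.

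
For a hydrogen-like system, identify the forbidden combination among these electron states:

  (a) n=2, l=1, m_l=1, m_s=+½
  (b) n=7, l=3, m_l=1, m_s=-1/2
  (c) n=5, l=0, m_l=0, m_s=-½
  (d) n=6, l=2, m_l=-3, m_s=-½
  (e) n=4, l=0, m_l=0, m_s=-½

(d)

(d) has |m_l| = 3 > l = 2, violating −l ≤ m_l ≤ l.
The remaining sets (a), (b), (c), (e) satisfy all four rules.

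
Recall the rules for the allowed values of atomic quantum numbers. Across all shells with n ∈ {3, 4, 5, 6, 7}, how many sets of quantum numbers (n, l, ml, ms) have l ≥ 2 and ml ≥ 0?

130

Per-shell orbital counts meeting the constraint:
n=3 → 3; n=4 → 7; n=5 → 12; n=6 → 18; n=7 → 25.
Orbitals: 3 + 7 + 12 + 18 + 25 = 65. Including both spin states (ms = ±1/2) gives 2 × 65 = 130 states.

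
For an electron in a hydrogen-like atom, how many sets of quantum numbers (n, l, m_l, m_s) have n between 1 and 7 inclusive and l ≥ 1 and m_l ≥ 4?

Go shell by shell, enumerating (l, m_l) with l ≥ 1 and m_l ≥ 4:
n=5 → 1; n=6 → 3; n=7 → 6.
Orbitals: 1 + 3 + 6 = 10. Including both spin states (m_s = ±1/2) gives 2 × 10 = 20 states.

20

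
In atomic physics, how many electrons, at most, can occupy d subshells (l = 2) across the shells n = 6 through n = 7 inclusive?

A d subshell (l = 2) exists for every n ≥ 3, so shells n = 6, 7 each contribute one — 2 subshells.
Since each d subshell holds 2(2·2+1) = 10 electrons, the total is 2 × 10 = 20.

20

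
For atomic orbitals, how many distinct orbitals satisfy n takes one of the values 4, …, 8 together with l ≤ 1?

20

Work shell by shell — for each n, count the (l, m_l) pairs that satisfy l ≤ 1:
n=4 → 4; n=5 → 4; n=6 → 4; n=7 → 4; n=8 → 4.
Total orbitals: 4 + 4 + 4 + 4 + 4 = 20.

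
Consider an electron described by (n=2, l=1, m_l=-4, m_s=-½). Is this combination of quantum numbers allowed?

The magnetic quantum number must satisfy −l ≤ m_l ≤ l. With l = 1, m_l can only be -1, 0, 1, so m_l = -4 is forbidden.

No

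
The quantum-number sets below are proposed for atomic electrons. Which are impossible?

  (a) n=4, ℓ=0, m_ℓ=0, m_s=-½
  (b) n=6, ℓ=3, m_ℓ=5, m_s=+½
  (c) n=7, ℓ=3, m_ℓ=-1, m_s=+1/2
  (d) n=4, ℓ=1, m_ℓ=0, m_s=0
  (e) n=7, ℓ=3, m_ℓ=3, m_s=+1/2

(b) has |m_ℓ| = 5 > ℓ = 3, violating −ℓ ≤ m_ℓ ≤ ℓ.
(d) has m_s = 0, but an electron's spin must be ±1/2.
The remaining sets (a), (c), (e) satisfy all four rules.

(b) and (d)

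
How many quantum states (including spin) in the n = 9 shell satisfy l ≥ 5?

112

Go through l = 0, …, 8 (the values permitted for n = 9).
Per l-value: l=5 → 11; l=6 → 13; l=7 → 15; l=8 → 17.
Orbitals: 11 + 13 + 15 + 17 = 56. Each orbital carries two spin states, so 56 × 2 = 112 states.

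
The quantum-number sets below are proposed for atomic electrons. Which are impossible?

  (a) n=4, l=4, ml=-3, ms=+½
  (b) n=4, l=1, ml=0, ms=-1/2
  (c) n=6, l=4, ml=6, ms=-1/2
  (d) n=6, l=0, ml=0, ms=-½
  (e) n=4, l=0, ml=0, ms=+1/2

(a) has l = 4 ≥ n = 4, violating 0 ≤ l ≤ n−1.
(c) has |ml| = 6 > l = 4, violating −l ≤ ml ≤ l.
The remaining sets (b), (d), (e) satisfy all four rules.

(a) and (c)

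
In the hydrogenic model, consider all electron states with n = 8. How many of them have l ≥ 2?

120

Per l-value: l=2 → 5; l=3 → 7; l=4 → 9; l=5 → 11; l=6 → 13; l=7 → 15.
Orbitals: 5 + 7 + 9 + 11 + 13 + 15 = 60. Each orbital carries two spin states, so 60 × 2 = 120 states.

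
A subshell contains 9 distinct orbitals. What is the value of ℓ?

ℓ = 4 (g)

2ℓ+1 = 9 gives ℓ = 4.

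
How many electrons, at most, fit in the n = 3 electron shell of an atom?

A shell holds 2n² electrons: 2 × 3² = 2 × 9 = 18.

18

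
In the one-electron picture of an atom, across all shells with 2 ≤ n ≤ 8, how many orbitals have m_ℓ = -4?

Go shell by shell, enumerating (ℓ, m_ℓ) with m_ℓ = -4:
n=5 → 1; n=6 → 2; n=7 → 3; n=8 → 4.
Total orbitals: 1 + 2 + 3 + 4 = 10.

10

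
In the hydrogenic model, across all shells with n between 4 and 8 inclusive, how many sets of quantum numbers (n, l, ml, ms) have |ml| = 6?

12

Treat each shell separately and count matching orbitals:
n=7 → 2; n=8 → 4.
Orbitals: 2 + 4 = 6. Including both spin states (ms = ±1/2) gives 2 × 6 = 12 states.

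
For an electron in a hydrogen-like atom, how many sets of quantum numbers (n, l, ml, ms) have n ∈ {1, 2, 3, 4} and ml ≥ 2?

8

Treat each shell separately and count matching orbitals:
n=3 → 1; n=4 → 3.
Orbitals: 1 + 3 = 4. Including both spin states (ms = ±1/2) gives 2 × 4 = 8 states.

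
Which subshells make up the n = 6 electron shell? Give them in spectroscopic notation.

For n = 6, l runs from 0 to 5. In spectroscopic notation l = 0,1,2,… ↔ s,p,d,f,g,h,i, so the subshells are 6s, 6p, 6d, 6f, 6g, 6h.

6s, 6p, 6d, 6f, 6g, 6h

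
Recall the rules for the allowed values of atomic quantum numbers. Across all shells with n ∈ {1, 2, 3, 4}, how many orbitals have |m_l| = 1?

Count contributing orbitals for each principal shell:
n=2 → 2; n=3 → 4; n=4 → 6.
Total orbitals: 2 + 4 + 6 = 12.

12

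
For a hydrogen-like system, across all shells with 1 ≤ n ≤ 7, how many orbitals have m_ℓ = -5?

3

Per-shell orbital counts meeting the constraint:
n=6 → 1; n=7 → 2.
Total orbitals: 1 + 2 = 3.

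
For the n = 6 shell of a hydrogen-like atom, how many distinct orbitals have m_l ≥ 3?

The n = 6 shell has l = 0 through 5; check each.
Contributions: l=3 → 1; l=4 → 2; l=5 → 3.
Total orbitals: 1 + 2 + 3 = 6.

6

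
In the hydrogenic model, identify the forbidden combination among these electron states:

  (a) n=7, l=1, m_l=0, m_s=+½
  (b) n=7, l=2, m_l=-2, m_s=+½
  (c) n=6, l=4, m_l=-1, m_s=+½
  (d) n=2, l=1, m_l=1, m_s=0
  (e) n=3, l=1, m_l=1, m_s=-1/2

(d)

(d) has m_s = 0, but an electron's spin must be ±1/2.
The remaining sets (a), (b), (c), (e) satisfy all four rules.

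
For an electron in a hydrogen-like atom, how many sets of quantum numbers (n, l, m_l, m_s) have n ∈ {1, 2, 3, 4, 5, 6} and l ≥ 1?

170

Go shell by shell, enumerating (l, m_l) with l ≥ 1:
n=2 → 3; n=3 → 8; n=4 → 15; n=5 → 24; n=6 → 35.
Orbitals: 3 + 8 + 15 + 24 + 35 = 85. Including both spin states (m_s = ±1/2) gives 2 × 85 = 170 states.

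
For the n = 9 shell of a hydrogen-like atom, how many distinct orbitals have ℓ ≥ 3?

The n = 9 shell has ℓ = 0 through 8; check each.
The (ℓ, m_ℓ) pairs meeting ℓ ≥ 3 give: ℓ=3 → 7; ℓ=4 → 9; ℓ=5 → 11; ℓ=6 → 13; ℓ=7 → 15; ℓ=8 → 17.
Total orbitals: 7 + 9 + 11 + 13 + 15 + 17 = 72.

72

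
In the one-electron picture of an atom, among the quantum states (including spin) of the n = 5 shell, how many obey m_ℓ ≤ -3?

6

For n = 5, ℓ ranges over 0 … 4.
Per ℓ-value: ℓ=3 → 1; ℓ=4 → 2.
Orbitals: 1 + 2 = 3. Each orbital carries two spin states, so 3 × 2 = 6 states.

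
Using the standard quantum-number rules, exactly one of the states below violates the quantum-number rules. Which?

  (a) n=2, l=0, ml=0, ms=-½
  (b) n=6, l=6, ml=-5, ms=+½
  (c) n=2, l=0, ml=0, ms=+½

(b)

(b) has l = 6 ≥ n = 6, violating 0 ≤ l ≤ n−1.
The remaining sets (a), (c) satisfy all four rules.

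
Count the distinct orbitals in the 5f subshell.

A subshell has 2l+1 orbitals; with l = 3, that's 7.

7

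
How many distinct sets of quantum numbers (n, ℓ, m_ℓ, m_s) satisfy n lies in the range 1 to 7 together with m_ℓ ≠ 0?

Count contributing orbitals for each principal shell:
n=2 → 2; n=3 → 6; n=4 → 12; n=5 → 20; n=6 → 30; n=7 → 42.
Orbitals: 2 + 6 + 12 + 20 + 30 + 42 = 112. Including both spin states (m_s = ±1/2) gives 2 × 112 = 224 states.

224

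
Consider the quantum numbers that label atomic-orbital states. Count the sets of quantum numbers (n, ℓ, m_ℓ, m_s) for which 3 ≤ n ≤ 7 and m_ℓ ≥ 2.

For each n in the range, tally the orbitals obeying m_ℓ ≥ 2:
n=3 → 1; n=4 → 3; n=5 → 6; n=6 → 10; n=7 → 15.
Orbitals: 1 + 3 + 6 + 10 + 15 = 35. Including both spin states (m_s = ±1/2) gives 2 × 35 = 70 states.

70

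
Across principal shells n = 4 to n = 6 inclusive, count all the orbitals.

77

Shell n has n² orbitals: 4²=16 + 5²=25 + 6²=36 = 77 orbitals.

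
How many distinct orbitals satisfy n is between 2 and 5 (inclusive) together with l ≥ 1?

50

Per-shell orbital counts meeting the constraint:
n=2 → 3; n=3 → 8; n=4 → 15; n=5 → 24.
Total orbitals: 3 + 8 + 15 + 24 = 50.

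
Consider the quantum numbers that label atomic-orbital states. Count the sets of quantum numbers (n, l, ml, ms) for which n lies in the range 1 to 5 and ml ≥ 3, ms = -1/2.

4

Per-shell orbital counts meeting the constraint:
n=4 → 1; n=5 → 3.
Orbitals: 1 + 3 = 4. With ms fixed to -1/2 there is one state per orbital, so 4 states.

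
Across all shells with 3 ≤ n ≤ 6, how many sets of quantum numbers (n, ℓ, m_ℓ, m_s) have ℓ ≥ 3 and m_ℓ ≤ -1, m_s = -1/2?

22

Count contributing orbitals for each principal shell:
n=4 → 3; n=5 → 7; n=6 → 12.
Orbitals: 3 + 7 + 12 = 22. With m_s fixed to -1/2 there is one state per orbital, so 22 states.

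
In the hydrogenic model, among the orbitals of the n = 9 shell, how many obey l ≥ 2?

The n = 9 shell has l = 0 through 8; check each.
The (l, ml) pairs meeting l ≥ 2 give: l=2 → 5; l=3 → 7; l=4 → 9; l=5 → 11; l=6 → 13; l=7 → 15; l=8 → 17.
Total orbitals: 5 + 7 + 9 + 11 + 13 + 15 + 17 = 77.

77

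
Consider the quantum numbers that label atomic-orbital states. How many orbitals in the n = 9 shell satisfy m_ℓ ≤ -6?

6

Per ℓ-value: ℓ=6 → 1; ℓ=7 → 2; ℓ=8 → 3.
Total orbitals: 1 + 2 + 3 = 6.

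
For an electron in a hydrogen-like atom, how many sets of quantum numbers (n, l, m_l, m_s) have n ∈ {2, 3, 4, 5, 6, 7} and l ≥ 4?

124

Go shell by shell, enumerating (l, m_l) with l ≥ 4:
n=5 → 9; n=6 → 20; n=7 → 33.
Orbitals: 9 + 20 + 33 = 62. Including both spin states (m_s = ±1/2) gives 2 × 62 = 124 states.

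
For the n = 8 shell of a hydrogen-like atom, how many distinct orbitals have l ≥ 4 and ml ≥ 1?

With n = 8 the allowed l are 0, 1, …, 7.
Orbitals with l ≥ 4 and ml ≥ 1, by l: l=4 → 4; l=5 → 5; l=6 → 6; l=7 → 7.
Total orbitals: 4 + 5 + 6 + 7 = 22.

22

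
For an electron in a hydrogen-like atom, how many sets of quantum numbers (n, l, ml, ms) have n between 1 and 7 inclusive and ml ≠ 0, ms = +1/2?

Per-shell orbital counts meeting the constraint:
n=2 → 2; n=3 → 6; n=4 → 12; n=5 → 20; n=6 → 30; n=7 → 42.
Orbitals: 2 + 6 + 12 + 20 + 30 + 42 = 112. With ms fixed to +1/2 there is one state per orbital, so 112 states.

112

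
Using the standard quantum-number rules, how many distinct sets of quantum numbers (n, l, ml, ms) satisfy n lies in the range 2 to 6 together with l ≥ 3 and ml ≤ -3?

20

For each n in the range, tally the orbitals obeying l ≥ 3 and ml ≤ -3:
n=4 → 1; n=5 → 3; n=6 → 6.
Orbitals: 1 + 3 + 6 = 10. Including both spin states (ms = ±1/2) gives 2 × 10 = 20 states.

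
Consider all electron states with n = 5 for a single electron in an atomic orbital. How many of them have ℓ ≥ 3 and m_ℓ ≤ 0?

18

Go through ℓ = 0, …, 4 (the values permitted for n = 5).
Per ℓ-value: ℓ=3 → 4; ℓ=4 → 5.
Orbitals: 4 + 5 = 9. Each orbital carries two spin states, so 9 × 2 = 18 states.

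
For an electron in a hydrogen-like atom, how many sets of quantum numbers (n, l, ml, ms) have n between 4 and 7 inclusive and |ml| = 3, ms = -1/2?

20

Count contributing orbitals for each principal shell:
n=4 → 2; n=5 → 4; n=6 → 6; n=7 → 8.
Orbitals: 2 + 4 + 6 + 8 = 20. With ms fixed to -1/2 there is one state per orbital, so 20 states.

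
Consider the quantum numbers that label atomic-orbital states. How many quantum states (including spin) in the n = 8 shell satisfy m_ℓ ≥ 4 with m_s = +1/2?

Orbitals with m_ℓ ≥ 4, by ℓ: ℓ=4 → 1; ℓ=5 → 2; ℓ=6 → 3; ℓ=7 → 4.
Orbitals: 1 + 2 + 3 + 4 = 10. With m_s fixed to a single value there is one state per orbital, giving 10 states.

10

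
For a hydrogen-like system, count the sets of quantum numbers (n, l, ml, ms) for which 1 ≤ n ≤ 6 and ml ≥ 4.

8

Per-shell orbital counts meeting the constraint:
n=5 → 1; n=6 → 3.
Orbitals: 1 + 3 = 4. Including both spin states (ms = ±1/2) gives 2 × 4 = 8 states.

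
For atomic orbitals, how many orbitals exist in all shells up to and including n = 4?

30

Total orbitals = 1² + 2² + 3² + 4² = 30.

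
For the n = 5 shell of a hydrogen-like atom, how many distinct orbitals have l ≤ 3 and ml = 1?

The (l, ml) pairs meeting l ≤ 3 and ml = 1 give: l=1 → 1; l=2 → 1; l=3 → 1.
Total orbitals: 1 + 1 + 1 = 3.

3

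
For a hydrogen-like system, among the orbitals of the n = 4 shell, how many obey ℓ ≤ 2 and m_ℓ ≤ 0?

With n = 4 the allowed ℓ are 0, 1, …, 3.
Orbitals with ℓ ≤ 2 and m_ℓ ≤ 0, by ℓ: ℓ=0 → 1; ℓ=1 → 2; ℓ=2 → 3.
Total orbitals: 1 + 2 + 3 = 6.

6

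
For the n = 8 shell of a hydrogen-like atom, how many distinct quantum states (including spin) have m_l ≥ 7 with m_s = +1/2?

The (l, m_l) pairs meeting m_l ≥ 7 give: l=7 → 1.
Orbitals: 1. With m_s fixed to a single value there is one state per orbital, giving 1 state.

1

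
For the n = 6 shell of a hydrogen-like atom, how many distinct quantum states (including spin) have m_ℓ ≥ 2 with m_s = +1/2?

Per ℓ-value: ℓ=2 → 1; ℓ=3 → 2; ℓ=4 → 3; ℓ=5 → 4.
Orbitals: 1 + 2 + 3 + 4 = 10. With m_s fixed to a single value there is one state per orbital, giving 10 states.

10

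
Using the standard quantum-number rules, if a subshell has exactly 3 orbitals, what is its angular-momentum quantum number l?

l = 1

2l+1 = 3 gives l = 1.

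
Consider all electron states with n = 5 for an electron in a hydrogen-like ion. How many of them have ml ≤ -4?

2

Go through l = 0, …, 4 (the values permitted for n = 5).
Orbitals with ml ≤ -4, by l: l=4 → 1.
Orbitals: 1. Each orbital carries two spin states, so 1 × 2 = 2 states.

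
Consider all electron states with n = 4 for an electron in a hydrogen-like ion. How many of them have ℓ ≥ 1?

Go through ℓ = 0, …, 3 (the values permitted for n = 4).
The (ℓ, m_ℓ) pairs meeting ℓ ≥ 1 give: ℓ=1 → 3; ℓ=2 → 5; ℓ=3 → 7.
Orbitals: 3 + 5 + 7 = 15. Each orbital carries two spin states, so 15 × 2 = 30 states.

30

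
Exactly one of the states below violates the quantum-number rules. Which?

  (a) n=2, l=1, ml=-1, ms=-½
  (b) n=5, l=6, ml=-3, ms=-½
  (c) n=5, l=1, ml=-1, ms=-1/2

(b)

(b) has l = 6 ≥ n = 5, violating 0 ≤ l ≤ n−1.
The remaining sets (a), (c) satisfy all four rules.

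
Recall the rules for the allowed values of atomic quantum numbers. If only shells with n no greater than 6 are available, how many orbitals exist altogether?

91

Total orbitals = 1² + 2² + 3² + 4² + 5² + 6² = 91.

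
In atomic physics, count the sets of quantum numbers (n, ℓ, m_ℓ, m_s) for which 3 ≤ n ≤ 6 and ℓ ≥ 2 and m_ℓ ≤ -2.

Per-shell orbital counts meeting the constraint:
n=3 → 1; n=4 → 3; n=5 → 6; n=6 → 10.
Orbitals: 1 + 3 + 6 + 10 = 20. Including both spin states (m_s = ±1/2) gives 2 × 20 = 40 states.

40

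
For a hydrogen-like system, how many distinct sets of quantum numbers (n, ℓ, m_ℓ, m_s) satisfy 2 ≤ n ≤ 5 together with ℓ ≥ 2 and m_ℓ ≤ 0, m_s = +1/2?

22

Per-shell orbital counts meeting the constraint:
n=3 → 3; n=4 → 7; n=5 → 12.
Orbitals: 3 + 7 + 12 = 22. With m_s fixed to +1/2 there is one state per orbital, so 22 states.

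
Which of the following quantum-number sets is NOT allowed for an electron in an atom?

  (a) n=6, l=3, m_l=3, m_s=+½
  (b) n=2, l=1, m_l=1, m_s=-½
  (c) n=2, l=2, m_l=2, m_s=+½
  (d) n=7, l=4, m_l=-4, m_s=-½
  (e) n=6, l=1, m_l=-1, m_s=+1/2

(c) has l = 2 ≥ n = 2, violating 0 ≤ l ≤ n−1.
The remaining sets (a), (b), (d), (e) satisfy all four rules.

(c)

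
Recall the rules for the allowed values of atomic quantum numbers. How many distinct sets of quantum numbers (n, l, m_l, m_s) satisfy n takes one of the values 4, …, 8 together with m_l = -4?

Work shell by shell — for each n, count the (l, m_l) pairs that satisfy m_l = -4:
n=5 → 1; n=6 → 2; n=7 → 3; n=8 → 4.
Orbitals: 1 + 2 + 3 + 4 = 10. Including both spin states (m_s = ±1/2) gives 2 × 10 = 20 states.

20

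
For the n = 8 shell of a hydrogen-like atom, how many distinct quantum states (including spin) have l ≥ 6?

Go through l = 0, …, 7 (the values permitted for n = 8).
Contributions: l=6 → 13; l=7 → 15.
Orbitals: 13 + 15 = 28. Each orbital carries two spin states, so 28 × 2 = 56 states.

56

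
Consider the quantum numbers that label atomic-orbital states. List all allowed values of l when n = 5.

l is an integer with 0 ≤ l ≤ n−1, so for n = 5: l = 0, 1, 2, 3, 4.

0, 1, 2, 3, 4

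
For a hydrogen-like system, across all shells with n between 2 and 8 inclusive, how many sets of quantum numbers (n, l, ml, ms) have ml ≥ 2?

112

Per-shell orbital counts meeting the constraint:
n=3 → 1; n=4 → 3; n=5 → 6; n=6 → 10; n=7 → 15; n=8 → 21.
Orbitals: 1 + 3 + 6 + 10 + 15 + 21 = 56. Including both spin states (ms = ±1/2) gives 2 × 56 = 112 states.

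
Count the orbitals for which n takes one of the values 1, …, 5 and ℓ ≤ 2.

32

Work shell by shell — for each n, count the (ℓ, m_ℓ) pairs that satisfy ℓ ≤ 2:
n=1 → 1; n=2 → 4; n=3 → 9; n=4 → 9; n=5 → 9.
Total orbitals: 1 + 4 + 9 + 9 + 9 = 32.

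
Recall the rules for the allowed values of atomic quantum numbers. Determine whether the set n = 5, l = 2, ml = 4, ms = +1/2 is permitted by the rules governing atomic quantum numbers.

Invalid

The magnetic quantum number must satisfy −l ≤ ml ≤ l. With l = 2, ml can only be -2, -1, 0, 1, 2, so ml = 4 is forbidden.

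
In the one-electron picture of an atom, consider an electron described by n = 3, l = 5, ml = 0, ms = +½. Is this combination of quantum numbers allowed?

The orbital quantum number must satisfy 0 ≤ l ≤ n−1. With n = 3 the allowed l values are 0, 1, 2, so l = 5 is out of range.

Invalid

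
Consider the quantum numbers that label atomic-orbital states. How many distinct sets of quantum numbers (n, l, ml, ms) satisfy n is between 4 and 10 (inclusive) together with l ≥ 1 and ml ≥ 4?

Go shell by shell, enumerating (l, ml) with l ≥ 1 and ml ≥ 4:
n=5 → 1; n=6 → 3; n=7 → 6; n=8 → 10; n=9 → 15; n=10 → 21.
Orbitals: 1 + 3 + 6 + 10 + 15 + 21 = 56. Including both spin states (ms = ±1/2) gives 2 × 56 = 112 states.

112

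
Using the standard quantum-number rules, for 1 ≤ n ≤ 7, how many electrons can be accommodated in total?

280

Total orbitals = 1² + 2² + 3² + 4² + 5² + 6² + 7² = 140. Doubling for spin gives 280 electrons.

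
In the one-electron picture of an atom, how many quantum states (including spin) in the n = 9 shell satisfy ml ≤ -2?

Orbitals with ml ≤ -2, by l: l=2 → 1; l=3 → 2; l=4 → 3; l=5 → 4; l=6 → 5; l=7 → 6; l=8 → 7.
Orbitals: 1 + 2 + 3 + 4 + 5 + 6 + 7 = 28. Each orbital carries two spin states, so 28 × 2 = 56 states.

56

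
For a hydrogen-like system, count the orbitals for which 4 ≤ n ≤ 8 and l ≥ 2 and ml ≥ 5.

For each n in the range, tally the orbitals obeying l ≥ 2 and ml ≥ 5:
n=6 → 1; n=7 → 3; n=8 → 6.
Total orbitals: 1 + 3 + 6 = 10.

10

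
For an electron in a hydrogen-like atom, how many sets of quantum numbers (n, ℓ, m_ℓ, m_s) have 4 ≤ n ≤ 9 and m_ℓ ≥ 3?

Work shell by shell — for each n, count the (ℓ, m_ℓ) pairs that satisfy m_ℓ ≥ 3:
n=4 → 1; n=5 → 3; n=6 → 6; n=7 → 10; n=8 → 15; n=9 → 21.
Orbitals: 1 + 3 + 6 + 10 + 15 + 21 = 56. Including both spin states (m_s = ±1/2) gives 2 × 56 = 112 states.

112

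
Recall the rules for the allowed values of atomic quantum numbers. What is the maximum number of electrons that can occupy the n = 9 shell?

A shell holds 2n² electrons: 2 × 9² = 2 × 81 = 162.

162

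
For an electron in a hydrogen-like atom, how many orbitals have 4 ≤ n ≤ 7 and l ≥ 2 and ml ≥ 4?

10

Count contributing orbitals for each principal shell:
n=5 → 1; n=6 → 3; n=7 → 6.
Total orbitals: 1 + 3 + 6 = 10.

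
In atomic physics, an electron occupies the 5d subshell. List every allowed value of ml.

-2, -1, 0, 1, 2

The 5d subshell has l = 2, and ml takes every integer from −l to +l. With l = 2 that gives the 5 values -2, -1, 0, 1, 2.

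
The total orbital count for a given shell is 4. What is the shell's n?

n² = 4 ⇒ n = 2.

n = 2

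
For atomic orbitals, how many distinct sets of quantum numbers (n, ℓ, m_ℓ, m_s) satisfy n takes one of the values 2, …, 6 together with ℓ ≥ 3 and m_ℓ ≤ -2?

Count contributing orbitals for each principal shell:
n=4 → 2; n=5 → 5; n=6 → 9.
Orbitals: 2 + 5 + 9 = 16. Including both spin states (m_s = ±1/2) gives 2 × 16 = 32 states.

32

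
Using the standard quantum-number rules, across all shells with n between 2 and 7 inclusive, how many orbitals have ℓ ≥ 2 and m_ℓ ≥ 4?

Work shell by shell — for each n, count the (ℓ, m_ℓ) pairs that satisfy ℓ ≥ 2 and m_ℓ ≥ 4:
n=5 → 1; n=6 → 3; n=7 → 6.
Total orbitals: 1 + 3 + 6 = 10.

10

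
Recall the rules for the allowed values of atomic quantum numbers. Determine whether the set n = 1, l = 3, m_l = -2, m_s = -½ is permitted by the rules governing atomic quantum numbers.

The orbital quantum number must satisfy 0 ≤ l ≤ n−1. With n = 1 the allowed l values are 0, so l = 3 is out of range.

Invalid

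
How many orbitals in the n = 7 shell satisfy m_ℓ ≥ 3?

10

The n = 7 shell has ℓ = 0 through 6; check each.
Per ℓ-value: ℓ=3 → 1; ℓ=4 → 2; ℓ=5 → 3; ℓ=6 → 4.
Total orbitals: 1 + 2 + 3 + 4 = 10.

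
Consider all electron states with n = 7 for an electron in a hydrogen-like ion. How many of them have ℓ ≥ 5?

48

Go through ℓ = 0, …, 6 (the values permitted for n = 7).
Contributions: ℓ=5 → 11; ℓ=6 → 13.
Orbitals: 11 + 13 = 24. Each orbital carries two spin states, so 24 × 2 = 48 states.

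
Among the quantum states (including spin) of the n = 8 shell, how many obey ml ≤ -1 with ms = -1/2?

28

Orbitals with ml ≤ -1, by l: l=1 → 1; l=2 → 2; l=3 → 3; l=4 → 4; l=5 → 5; l=6 → 6; l=7 → 7.
Orbitals: 1 + 2 + 3 + 4 + 5 + 6 + 7 = 28. With ms fixed to a single value there is one state per orbital, giving 28 states.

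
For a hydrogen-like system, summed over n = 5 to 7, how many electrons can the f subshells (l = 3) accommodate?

42

An f subshell (l = 3) exists for every n ≥ 4, so shells n = 5, 6, 7 each contribute one — 3 subshells.
Since each f subshell holds 2(2·3+1) = 14 electrons, the total is 3 × 14 = 42.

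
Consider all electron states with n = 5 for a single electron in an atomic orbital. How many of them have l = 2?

For n = 5, l ranges over 0 … 4.
Per l-value: l=2 → 5.
Orbitals: 5. Each orbital carries two spin states, so 5 × 2 = 10 states.

10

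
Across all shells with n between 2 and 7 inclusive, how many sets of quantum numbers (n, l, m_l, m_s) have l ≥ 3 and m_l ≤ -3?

Work shell by shell — for each n, count the (l, m_l) pairs that satisfy l ≥ 3 and m_l ≤ -3:
n=4 → 1; n=5 → 3; n=6 → 6; n=7 → 10.
Orbitals: 1 + 3 + 6 + 10 = 20. Including both spin states (m_s = ±1/2) gives 2 × 20 = 40 states.

40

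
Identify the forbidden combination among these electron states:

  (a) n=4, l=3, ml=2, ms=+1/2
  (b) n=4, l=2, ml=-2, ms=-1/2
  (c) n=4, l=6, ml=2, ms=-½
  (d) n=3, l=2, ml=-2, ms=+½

(c) has l = 6 ≥ n = 4, violating 0 ≤ l ≤ n−1.
The remaining sets (a), (b), (d) satisfy all four rules.

(c)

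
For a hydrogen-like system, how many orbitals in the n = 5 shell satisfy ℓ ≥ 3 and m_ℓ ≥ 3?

3

For n = 5, ℓ ranges over 0 … 4.
Contributions: ℓ=3 → 1; ℓ=4 → 2.
Total orbitals: 1 + 2 = 3.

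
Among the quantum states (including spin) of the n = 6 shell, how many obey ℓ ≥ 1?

70

The n = 6 shell has ℓ = 0 through 5; check each.
Contributions: ℓ=1 → 3; ℓ=2 → 5; ℓ=3 → 7; ℓ=4 → 9; ℓ=5 → 11.
Orbitals: 3 + 5 + 7 + 9 + 11 = 35. Each orbital carries two spin states, so 35 × 2 = 70 states.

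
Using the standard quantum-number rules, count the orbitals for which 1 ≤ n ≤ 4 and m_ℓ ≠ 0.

Treat each shell separately and count matching orbitals:
n=2 → 2; n=3 → 6; n=4 → 12.
Total orbitals: 2 + 6 + 12 = 20.

20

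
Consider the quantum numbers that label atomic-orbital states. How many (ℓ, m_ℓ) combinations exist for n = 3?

9

The n = 3 shell contains n² = 3² = 9 orbitals.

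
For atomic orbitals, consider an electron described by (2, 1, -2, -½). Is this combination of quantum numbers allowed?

Invalid

The magnetic quantum number must satisfy −l ≤ m_l ≤ l. With l = 1, m_l can only be -1, 0, 1, so m_l = -2 is forbidden.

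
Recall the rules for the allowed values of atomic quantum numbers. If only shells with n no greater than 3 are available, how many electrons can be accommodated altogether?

Total orbitals = 1² + 2² + 3² = 14. Doubling for spin gives 28 electrons.

28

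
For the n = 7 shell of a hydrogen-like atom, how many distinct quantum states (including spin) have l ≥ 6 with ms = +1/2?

13

With n = 7 the allowed l are 0, 1, …, 6.
Per l-value: l=6 → 13.
Orbitals: 13. With ms fixed to a single value there is one state per orbital, giving 13 states.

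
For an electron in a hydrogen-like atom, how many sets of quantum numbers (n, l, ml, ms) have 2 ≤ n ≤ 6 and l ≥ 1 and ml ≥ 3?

Count contributing orbitals for each principal shell:
n=4 → 1; n=5 → 3; n=6 → 6.
Orbitals: 1 + 3 + 6 = 10. Including both spin states (ms = ±1/2) gives 2 × 10 = 20 states.

20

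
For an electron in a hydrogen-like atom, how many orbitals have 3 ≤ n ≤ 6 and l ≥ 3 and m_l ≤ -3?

Go shell by shell, enumerating (l, m_l) with l ≥ 3 and m_l ≤ -3:
n=4 → 1; n=5 → 3; n=6 → 6.
Total orbitals: 1 + 3 + 6 = 10.

10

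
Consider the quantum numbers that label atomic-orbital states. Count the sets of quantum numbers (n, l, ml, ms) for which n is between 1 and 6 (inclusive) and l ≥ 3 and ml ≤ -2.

32

Go shell by shell, enumerating (l, ml) with l ≥ 3 and ml ≤ -2:
n=4 → 2; n=5 → 5; n=6 → 9.
Orbitals: 2 + 5 + 9 = 16. Including both spin states (ms = ±1/2) gives 2 × 16 = 32 states.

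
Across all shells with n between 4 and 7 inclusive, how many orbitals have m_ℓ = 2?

14

For each n in the range, tally the orbitals obeying m_ℓ = 2:
n=4 → 2; n=5 → 3; n=6 → 4; n=7 → 5.
Total orbitals: 2 + 3 + 4 + 5 = 14.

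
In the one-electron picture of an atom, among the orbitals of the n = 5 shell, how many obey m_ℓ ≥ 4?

For n = 5, ℓ ranges over 0 … 4.
Contributions: ℓ=4 → 1.
Total orbitals: 1.

1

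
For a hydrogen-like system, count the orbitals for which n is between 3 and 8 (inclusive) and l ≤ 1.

Work shell by shell — for each n, count the (l, m_l) pairs that satisfy l ≤ 1:
n=3 → 4; n=4 → 4; n=5 → 4; n=6 → 4; n=7 → 4; n=8 → 4.
Total orbitals: 4 + 4 + 4 + 4 + 4 + 4 = 24.

24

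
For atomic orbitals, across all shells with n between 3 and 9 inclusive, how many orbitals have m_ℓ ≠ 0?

238

For each n in the range, tally the orbitals obeying m_ℓ ≠ 0:
n=3 → 6; n=4 → 12; n=5 → 20; n=6 → 30; n=7 → 42; n=8 → 56; n=9 → 72.
Total orbitals: 6 + 12 + 20 + 30 + 42 + 56 + 72 = 238.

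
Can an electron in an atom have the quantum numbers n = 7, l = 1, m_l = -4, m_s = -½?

Invalid

The magnetic quantum number must satisfy −l ≤ m_l ≤ l. With l = 1, m_l can only be -1, 0, 1, so m_l = -4 is forbidden.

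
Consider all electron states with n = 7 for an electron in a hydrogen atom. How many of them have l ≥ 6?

The n = 7 shell has l = 0 through 6; check each.
Orbitals with l ≥ 6, by l: l=6 → 13.
Orbitals: 13. Each orbital carries two spin states, so 13 × 2 = 26 states.

26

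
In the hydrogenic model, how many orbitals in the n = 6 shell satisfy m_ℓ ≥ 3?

Go through ℓ = 0, …, 5 (the values permitted for n = 6).
Per ℓ-value: ℓ=3 → 1; ℓ=4 → 2; ℓ=5 → 3.
Total orbitals: 1 + 2 + 3 = 6.

6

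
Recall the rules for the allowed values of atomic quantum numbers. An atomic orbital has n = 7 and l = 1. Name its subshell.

l = 1 corresponds to the letter 'p', so the subshell is 7p.

7p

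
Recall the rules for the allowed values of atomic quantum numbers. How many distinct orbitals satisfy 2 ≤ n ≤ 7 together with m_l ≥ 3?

Count contributing orbitals for each principal shell:
n=4 → 1; n=5 → 3; n=6 → 6; n=7 → 10.
Total orbitals: 1 + 3 + 6 + 10 = 20.

20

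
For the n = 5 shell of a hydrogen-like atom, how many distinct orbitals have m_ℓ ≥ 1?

10

With n = 5 the allowed ℓ are 0, 1, …, 4.
Orbitals with m_ℓ ≥ 1, by ℓ: ℓ=1 → 1; ℓ=2 → 2; ℓ=3 → 3; ℓ=4 → 4.
Total orbitals: 1 + 2 + 3 + 4 = 10.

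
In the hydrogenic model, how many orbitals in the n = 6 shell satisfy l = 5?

11

Per l-value: l=5 → 11.
Total orbitals: 11.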